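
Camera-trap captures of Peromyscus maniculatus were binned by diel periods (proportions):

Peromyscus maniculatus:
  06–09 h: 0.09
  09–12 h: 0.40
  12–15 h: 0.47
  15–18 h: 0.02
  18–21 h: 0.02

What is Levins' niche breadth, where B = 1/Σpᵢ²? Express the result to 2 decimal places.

Σpᵢ² = 0.09² + 0.40² + 0.47² + 0.02² + 0.02² = 0.0081 + 0.1600 + 0.2209 + 0.0004 + 0.0004 = 0.3898
B = 1 / 0.3898 = 2.5654

2.57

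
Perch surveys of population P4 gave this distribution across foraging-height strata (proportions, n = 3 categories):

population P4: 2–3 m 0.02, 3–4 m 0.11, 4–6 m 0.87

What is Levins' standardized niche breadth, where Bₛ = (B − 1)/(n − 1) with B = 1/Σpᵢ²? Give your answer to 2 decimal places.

Σpᵢ² = 0.02² + 0.11² + 0.87² = 0.0004 + 0.0121 + 0.7569 = 0.7694
B = 1 / 0.7694 = 1.2997
Bₛ = (B − 1)/(n − 1) = (1.2997 − 1)/(3 − 1) = 0.2997/2 = 0.1499

0.15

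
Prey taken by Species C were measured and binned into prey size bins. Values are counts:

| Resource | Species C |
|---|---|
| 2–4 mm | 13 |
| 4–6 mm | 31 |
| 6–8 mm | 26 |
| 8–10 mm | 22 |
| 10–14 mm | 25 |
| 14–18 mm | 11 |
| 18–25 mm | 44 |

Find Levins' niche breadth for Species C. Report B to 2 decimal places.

Proportions for Species C (n=172): 13/172=0.0756, 31/172=0.1802, 26/172=0.1512, 22/172=0.1279, 25/172=0.1453, 11/172=0.0640, 44/172=0.2558
Σpᵢ² = 0.0756² + 0.1802² + 0.1512² + 0.1279² + 0.1453² + 0.0640² + 0.2558² = 0.005715 + 0.032472 + 0.022861 + 0.016358 + 0.021112 + 0.004096 + 0.065434 = 0.168048
B = 1 / 0.168048 = 5.9507

5.95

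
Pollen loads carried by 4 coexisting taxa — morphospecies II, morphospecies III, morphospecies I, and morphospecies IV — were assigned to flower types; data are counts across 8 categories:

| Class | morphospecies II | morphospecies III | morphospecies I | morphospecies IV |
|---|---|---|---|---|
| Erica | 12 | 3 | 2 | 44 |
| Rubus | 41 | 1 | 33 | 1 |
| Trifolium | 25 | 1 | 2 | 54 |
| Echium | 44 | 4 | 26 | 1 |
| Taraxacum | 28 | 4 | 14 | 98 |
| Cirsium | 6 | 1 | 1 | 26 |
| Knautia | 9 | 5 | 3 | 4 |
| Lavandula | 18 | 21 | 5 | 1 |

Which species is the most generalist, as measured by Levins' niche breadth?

morphospecies II

Proportions for morphospecies II (n=183): 12/183=0.0656, 41/183=0.2240, 25/183=0.1366, 44/183=0.2404, 28/183=0.1530, 6/183=0.0328, 9/183=0.0492, 18/183=0.0984
Proportions for morphospecies III (n=40): 3/40=0.0750, 1/40=0.0250, 1/40=0.0250, 4/40=0.1000, 4/40=0.1000, 1/40=0.0250, 5/40=0.1250, 21/40=0.5250
Proportions for morphospecies I (n=86): 2/86=0.0233, 33/86=0.3837, 2/86=0.0233, 26/86=0.3023, 14/86=0.1628, 1/86=0.0116, 3/86=0.0349, 5/86=0.0581
Proportions for morphospecies IV (n=229): 44/229=0.1921, 1/229=0.0044, 54/229=0.2358, 1/229=0.0044, 98/229=0.4279, 26/229=0.1135, 4/229=0.0175, 1/229=0.0044
Σp_IIᵢ² = 0.0656² + 0.2240² + 0.1366² + 0.2404² + 0.1530² + 0.0328² + 0.0492² + 0.0984² = 0.004303 + 0.050176 + 0.018660 + 0.057792 + 0.023409 + 0.001076 + 0.002421 + 0.009683 = 0.167520
B_II = 1 / 0.167520 = 5.9694
Σp_IIIᵢ² = 0.0750² + 0.0250² + 0.0250² + 0.1000² + 0.1000² + 0.0250² + 0.1250² + 0.5250² = 0.005625 + 0.000625 + 0.000625 + 0.010000 + 0.010000 + 0.000625 + 0.015625 + 0.275625 = 0.318750
B_III = 1 / 0.318750 = 3.1373
Σp_Iᵢ² = 0.0233² + 0.3837² + 0.0233² + 0.3023² + 0.1628² + 0.0116² + 0.0349² + 0.0581² = 0.000543 + 0.147226 + 0.000543 + 0.091385 + 0.026504 + 0.000135 + 0.001218 + 0.003376 = 0.270930
B_I = 1 / 0.270930 = 3.6910
Σp_IVᵢ² = 0.1921² + 0.0044² + 0.2358² + 0.0044² + 0.4279² + 0.1135² + 0.0175² + 0.0044² = 0.036902 + 0.000019 + 0.055602 + 0.000019 + 0.183098 + 0.012882 + 0.000306 + 0.000019 = 0.288847
B_IV = 1 / 0.288847 = 3.4620
Highest B → broadest niche (most generalist): morphospecies II (B = 5.97).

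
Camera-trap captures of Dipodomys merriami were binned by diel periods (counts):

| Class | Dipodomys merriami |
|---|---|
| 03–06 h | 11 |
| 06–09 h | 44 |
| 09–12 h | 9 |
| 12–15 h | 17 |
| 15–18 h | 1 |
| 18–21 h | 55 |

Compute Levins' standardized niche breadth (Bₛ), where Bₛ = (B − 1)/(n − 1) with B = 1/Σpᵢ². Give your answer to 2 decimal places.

0.49

Proportions for Dipodomys merriami (n=137): 11/137=0.0803, 44/137=0.3212, 9/137=0.0657, 17/137=0.1241, 1/137=0.0073, 55/137=0.4015
Σpᵢ² = 0.0803² + 0.3212² + 0.0657² + 0.1241² + 0.0073² + 0.4015² = 0.006448 + 0.103169 + 0.004316 + 0.015401 + 0.000053 + 0.161202 = 0.290589
B = 1 / 0.290589 = 3.4413
Bₛ = (B − 1)/(n − 1) = (3.4413 − 1)/(6 − 1) = 2.4413/5 = 0.4883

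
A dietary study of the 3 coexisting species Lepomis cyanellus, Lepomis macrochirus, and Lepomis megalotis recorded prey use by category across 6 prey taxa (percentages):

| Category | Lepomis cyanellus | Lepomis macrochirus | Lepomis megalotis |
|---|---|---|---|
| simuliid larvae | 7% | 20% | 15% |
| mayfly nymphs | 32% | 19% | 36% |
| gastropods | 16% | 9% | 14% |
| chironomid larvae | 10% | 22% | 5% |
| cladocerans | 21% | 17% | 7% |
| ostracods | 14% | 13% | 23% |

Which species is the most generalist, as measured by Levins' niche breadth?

Convert percentages to proportions (divide by 100).
Σp_cyanᵢ² = 0.07² + 0.32² + 0.16² + 0.10² + 0.21² + 0.14² = 0.0049 + 0.1024 + 0.0256 + 0.0100 + 0.0441 + 0.0196 = 0.2066
B_cyan = 1 / 0.2066 = 4.8403
Σp_macrᵢ² = 0.20² + 0.19² + 0.09² + 0.22² + 0.17² + 0.13² = 0.0400 + 0.0361 + 0.0081 + 0.0484 + 0.0289 + 0.0169 = 0.1784
B_macr = 1 / 0.1784 = 5.6054
Σp_megaᵢ² = 0.15² + 0.36² + 0.14² + 0.05² + 0.07² + 0.23² = 0.0225 + 0.1296 + 0.0196 + 0.0025 + 0.0049 + 0.0529 = 0.2320
B_mega = 1 / 0.2320 = 4.3103
Highest B → broadest niche (most generalist): Lepomis macrochirus (B = 5.61).

Lepomis macrochirus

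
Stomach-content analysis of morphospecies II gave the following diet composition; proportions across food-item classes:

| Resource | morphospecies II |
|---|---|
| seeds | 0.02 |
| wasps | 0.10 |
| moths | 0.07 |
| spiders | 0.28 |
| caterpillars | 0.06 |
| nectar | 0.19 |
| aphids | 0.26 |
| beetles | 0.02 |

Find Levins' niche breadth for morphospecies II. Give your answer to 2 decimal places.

Σpᵢ² = 0.02² + 0.10² + 0.07² + 0.28² + 0.06² + 0.19² + 0.26² + 0.02² = 0.0004 + 0.0100 + 0.0049 + 0.0784 + 0.0036 + 0.0361 + 0.0676 + 0.0004 = 0.2014
B = 1 / 0.2014 = 4.9652

4.97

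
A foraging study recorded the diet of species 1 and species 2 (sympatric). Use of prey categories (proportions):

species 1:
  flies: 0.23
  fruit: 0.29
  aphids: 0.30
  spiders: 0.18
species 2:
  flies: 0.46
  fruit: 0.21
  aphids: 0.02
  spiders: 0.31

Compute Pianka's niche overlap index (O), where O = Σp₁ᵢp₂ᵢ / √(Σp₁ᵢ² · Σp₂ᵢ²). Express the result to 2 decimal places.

0.76

Σ p₁ᵢp₂ᵢ = 0.1058 + 0.0609 + 0.0060 + 0.0558 = 0.2285
Σp_1ᵢ² = 0.23² + 0.29² + 0.30² + 0.18² = 0.0529 + 0.0841 + 0.0900 + 0.0324 = 0.2594
Σp_2ᵢ² = 0.46² + 0.21² + 0.02² + 0.31² = 0.2116 + 0.0441 + 0.0004 + 0.0961 = 0.3522
O = 0.2285 / √(0.2594 × 0.3522) = 0.2285 / 0.30226 = 0.7560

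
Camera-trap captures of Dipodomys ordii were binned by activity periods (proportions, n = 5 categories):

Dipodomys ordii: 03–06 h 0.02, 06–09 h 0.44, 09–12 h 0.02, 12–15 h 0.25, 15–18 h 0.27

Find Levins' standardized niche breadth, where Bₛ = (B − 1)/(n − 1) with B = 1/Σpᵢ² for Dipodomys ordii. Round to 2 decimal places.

0.51

Σpᵢ² = 0.02² + 0.44² + 0.02² + 0.25² + 0.27² = 0.0004 + 0.1936 + 0.0004 + 0.0625 + 0.0729 = 0.3298
B = 1 / 0.3298 = 3.0321
Bₛ = (B − 1)/(n − 1) = (3.0321 − 1)/(5 − 1) = 2.0321/4 = 0.5080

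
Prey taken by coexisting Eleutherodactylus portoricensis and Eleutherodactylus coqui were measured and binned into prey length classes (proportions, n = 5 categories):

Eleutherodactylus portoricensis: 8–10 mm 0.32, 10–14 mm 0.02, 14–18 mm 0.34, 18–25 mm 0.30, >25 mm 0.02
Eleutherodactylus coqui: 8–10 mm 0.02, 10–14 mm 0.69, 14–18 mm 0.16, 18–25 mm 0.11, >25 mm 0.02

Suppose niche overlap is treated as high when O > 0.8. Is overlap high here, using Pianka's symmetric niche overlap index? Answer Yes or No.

No

Σ p₁ᵢp₂ᵢ = 0.0064 + 0.0138 + 0.0544 + 0.0330 + 0.0004 = 0.1080
Σp_1ᵢ² = 0.32² + 0.02² + 0.34² + 0.30² + 0.02² = 0.1024 + 0.0004 + 0.1156 + 0.0900 + 0.0004 = 0.3088
Σp_2ᵢ² = 0.02² + 0.69² + 0.16² + 0.11² + 0.02² = 0.0004 + 0.4761 + 0.0256 + 0.0121 + 0.0004 = 0.5146
O = 0.1080 / √(0.3088 × 0.5146) = 0.1080 / 0.39863 = 0.2709
O = 0.2709 < 0.8 → No.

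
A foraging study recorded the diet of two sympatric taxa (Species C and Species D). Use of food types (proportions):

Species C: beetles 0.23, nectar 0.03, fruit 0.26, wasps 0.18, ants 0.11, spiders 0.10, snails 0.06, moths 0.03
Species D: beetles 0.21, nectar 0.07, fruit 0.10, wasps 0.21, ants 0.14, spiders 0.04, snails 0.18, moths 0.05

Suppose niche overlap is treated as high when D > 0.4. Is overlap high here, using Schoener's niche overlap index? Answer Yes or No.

Σ|p₁ᵢ − p₂ᵢ| = 0.02 + 0.04 + 0.16 + 0.03 + 0.03 + 0.06 + 0.12 + 0.02 = 0.48
D = 1 − ½ × 0.48 = 1 − 0.240 = 0.7600
D = 0.7600 > 0.4 → Yes.

Yes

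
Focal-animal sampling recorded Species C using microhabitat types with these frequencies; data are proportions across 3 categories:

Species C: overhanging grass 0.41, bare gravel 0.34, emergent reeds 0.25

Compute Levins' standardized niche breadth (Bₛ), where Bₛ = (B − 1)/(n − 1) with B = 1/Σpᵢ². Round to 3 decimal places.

Σpᵢ² = 0.41² + 0.34² + 0.25² = 0.1681 + 0.1156 + 0.0625 = 0.3462
B = 1 / 0.3462 = 2.88850
Bₛ = (B − 1)/(n − 1) = (2.88850 − 1)/(3 − 1) = 1.88850/2 = 0.94425

0.944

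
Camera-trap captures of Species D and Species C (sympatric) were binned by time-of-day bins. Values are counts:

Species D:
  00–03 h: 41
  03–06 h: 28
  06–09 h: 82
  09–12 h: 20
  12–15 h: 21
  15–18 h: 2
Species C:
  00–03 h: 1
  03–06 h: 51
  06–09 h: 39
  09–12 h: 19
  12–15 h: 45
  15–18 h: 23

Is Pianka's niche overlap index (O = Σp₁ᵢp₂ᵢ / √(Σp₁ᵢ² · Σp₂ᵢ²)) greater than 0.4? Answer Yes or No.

Yes

Proportions for Species D (n=194): 41/194=0.2113, 28/194=0.1443, 82/194=0.4227, 20/194=0.1031, 21/194=0.1082, 2/194=0.0103
Proportions for Species C (n=178): 1/178=0.0056, 51/178=0.2865, 39/178=0.2191, 19/178=0.1067, 45/178=0.2528, 23/178=0.1292
Σ p₁ᵢp₂ᵢ = 0.001183 + 0.041342 + 0.092614 + 0.011001 + 0.027353 + 0.001331 = 0.174824
Σp_1ᵢ² = 0.2113² + 0.1443² + 0.4227² + 0.1031² + 0.1082² + 0.0103² = 0.044648 + 0.020822 + 0.178675 + 0.010630 + 0.011707 + 0.000106 = 0.266588
Σp_2ᵢ² = 0.0056² + 0.2865² + 0.2191² + 0.1067² + 0.2528² + 0.1292² = 0.000031 + 0.082082 + 0.048005 + 0.011385 + 0.063908 + 0.016693 = 0.222104
O = 0.174824 / √(0.266588 × 0.222104) = 0.174824 / 0.2433316 = 0.7185
O = 0.7185 > 0.4 → Yes.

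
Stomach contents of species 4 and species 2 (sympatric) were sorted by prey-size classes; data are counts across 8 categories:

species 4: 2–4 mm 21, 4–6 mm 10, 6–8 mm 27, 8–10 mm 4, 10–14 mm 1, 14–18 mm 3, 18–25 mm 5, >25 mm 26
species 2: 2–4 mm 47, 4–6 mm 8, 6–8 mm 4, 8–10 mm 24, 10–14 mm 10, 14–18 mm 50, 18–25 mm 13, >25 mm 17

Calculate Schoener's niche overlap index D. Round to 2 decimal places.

Proportions for species 4 (n=97): 21/97=0.2165, 10/97=0.1031, 27/97=0.2784, 4/97=0.0412, 1/97=0.0103, 3/97=0.0309, 5/97=0.0515, 26/97=0.2680
Proportions for species 2 (n=173): 47/173=0.2717, 8/173=0.0462, 4/173=0.0231, 24/173=0.1387, 10/173=0.0578, 50/173=0.2890, 13/173=0.0751, 17/173=0.0983
Σ|p₁ᵢ − p₂ᵢ| = 0.0552 + 0.0569 + 0.2553 + 0.0975 + 0.0475 + 0.2581 + 0.0236 + 0.1697 = 0.9638
D = 1 − ½ × 0.9638 = 1 − 0.48190 = 0.51810

0.52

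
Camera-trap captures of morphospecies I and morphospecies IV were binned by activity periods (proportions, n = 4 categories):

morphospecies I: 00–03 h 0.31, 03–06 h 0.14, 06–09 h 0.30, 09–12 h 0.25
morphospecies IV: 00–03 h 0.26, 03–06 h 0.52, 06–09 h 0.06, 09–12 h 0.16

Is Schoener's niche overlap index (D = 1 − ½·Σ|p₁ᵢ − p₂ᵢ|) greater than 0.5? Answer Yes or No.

Yes

Σ|p₁ᵢ − p₂ᵢ| = 0.05 + 0.38 + 0.24 + 0.09 = 0.76
D = 1 − ½ × 0.76 = 1 − 0.380 = 0.6200
D = 0.6200 > 0.5 → Yes.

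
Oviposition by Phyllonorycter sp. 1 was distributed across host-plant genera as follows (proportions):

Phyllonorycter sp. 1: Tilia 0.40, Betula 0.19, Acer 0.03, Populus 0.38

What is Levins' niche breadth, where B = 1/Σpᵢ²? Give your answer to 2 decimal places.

Σpᵢ² = 0.40² + 0.19² + 0.03² + 0.38² = 0.1600 + 0.0361 + 0.0009 + 0.1444 = 0.3414
B = 1 / 0.3414 = 2.9291

2.93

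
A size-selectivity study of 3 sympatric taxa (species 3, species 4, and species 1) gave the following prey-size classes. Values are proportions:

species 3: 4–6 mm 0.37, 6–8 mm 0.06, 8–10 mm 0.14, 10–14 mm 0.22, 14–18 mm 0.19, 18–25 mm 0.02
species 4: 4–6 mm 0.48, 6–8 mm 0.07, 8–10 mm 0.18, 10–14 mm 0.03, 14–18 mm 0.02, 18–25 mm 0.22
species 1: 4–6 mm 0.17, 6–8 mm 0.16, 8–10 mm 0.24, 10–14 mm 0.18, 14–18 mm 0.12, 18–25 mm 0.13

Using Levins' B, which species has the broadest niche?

species 1

Σp_3ᵢ² = 0.37² + 0.06² + 0.14² + 0.22² + 0.19² + 0.02² = 0.1369 + 0.0036 + 0.0196 + 0.0484 + 0.0361 + 0.0004 = 0.2450
B_3 = 1 / 0.2450 = 4.0816
Σp_4ᵢ² = 0.48² + 0.07² + 0.18² + 0.03² + 0.02² + 0.22² = 0.2304 + 0.0049 + 0.0324 + 0.0009 + 0.0004 + 0.0484 = 0.3174
B_4 = 1 / 0.3174 = 3.1506
Σp_1ᵢ² = 0.17² + 0.16² + 0.24² + 0.18² + 0.12² + 0.13² = 0.0289 + 0.0256 + 0.0576 + 0.0324 + 0.0144 + 0.0169 = 0.1758
B_1 = 1 / 0.1758 = 5.6883
Highest B → broadest niche (most generalist): species 1 (B = 5.69).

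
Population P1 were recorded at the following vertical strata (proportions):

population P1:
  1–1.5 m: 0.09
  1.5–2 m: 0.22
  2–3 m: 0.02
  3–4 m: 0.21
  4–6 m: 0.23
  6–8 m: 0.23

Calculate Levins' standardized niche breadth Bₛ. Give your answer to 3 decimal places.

0.767

Σpᵢ² = 0.09² + 0.22² + 0.02² + 0.21² + 0.23² + 0.23² = 0.0081 + 0.0484 + 0.0004 + 0.0441 + 0.0529 + 0.0529 = 0.2068
B = 1 / 0.2068 = 4.83559
Bₛ = (B − 1)/(n − 1) = (4.83559 − 1)/(6 − 1) = 3.83559/5 = 0.76712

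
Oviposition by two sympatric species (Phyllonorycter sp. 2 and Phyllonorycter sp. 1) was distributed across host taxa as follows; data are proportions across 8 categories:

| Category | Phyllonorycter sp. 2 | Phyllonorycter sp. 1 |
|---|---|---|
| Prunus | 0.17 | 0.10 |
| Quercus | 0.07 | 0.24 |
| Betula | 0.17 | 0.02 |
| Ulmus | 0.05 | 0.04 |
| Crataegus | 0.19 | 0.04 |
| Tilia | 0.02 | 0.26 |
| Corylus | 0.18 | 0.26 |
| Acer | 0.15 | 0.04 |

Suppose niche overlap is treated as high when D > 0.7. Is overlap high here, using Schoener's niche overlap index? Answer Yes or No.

Σ|p₁ᵢ − p₂ᵢ| = 0.07 + 0.17 + 0.15 + 0.01 + 0.15 + 0.24 + 0.08 + 0.11 = 0.98
D = 1 − ½ × 0.98 = 1 − 0.490 = 0.5100
D = 0.5100 < 0.7 → No.

No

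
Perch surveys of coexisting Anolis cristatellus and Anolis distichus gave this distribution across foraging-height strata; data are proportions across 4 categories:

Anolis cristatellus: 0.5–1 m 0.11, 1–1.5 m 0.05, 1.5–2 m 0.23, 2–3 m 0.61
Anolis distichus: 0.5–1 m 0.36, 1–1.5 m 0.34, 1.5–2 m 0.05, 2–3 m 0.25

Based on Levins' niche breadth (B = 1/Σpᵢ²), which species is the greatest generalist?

Σp_crisᵢ² = 0.11² + 0.05² + 0.23² + 0.61² = 0.0121 + 0.0025 + 0.0529 + 0.3721 = 0.4396
B_cris = 1 / 0.4396 = 2.2748
Σp_distᵢ² = 0.36² + 0.34² + 0.05² + 0.25² = 0.1296 + 0.1156 + 0.0025 + 0.0625 = 0.3102
B_dist = 1 / 0.3102 = 3.2237
Highest B → broadest niche (most generalist): Anolis distichus (B = 3.22).

Anolis distichus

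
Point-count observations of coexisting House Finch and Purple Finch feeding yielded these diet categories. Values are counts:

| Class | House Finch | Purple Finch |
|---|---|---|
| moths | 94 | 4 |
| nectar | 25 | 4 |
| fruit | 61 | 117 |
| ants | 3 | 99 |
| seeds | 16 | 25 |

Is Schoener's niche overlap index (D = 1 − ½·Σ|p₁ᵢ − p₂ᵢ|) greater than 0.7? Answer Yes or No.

Proportions for House Finch (n=199): 94/199=0.4724, 25/199=0.1256, 61/199=0.3065, 3/199=0.0151, 16/199=0.0804
Proportions for Purple Finch (n=249): 4/249=0.0161, 4/249=0.0161, 117/249=0.4699, 99/249=0.3976, 25/249=0.1004
Σ|p₁ᵢ − p₂ᵢ| = 0.4563 + 0.1095 + 0.1634 + 0.3825 + 0.0200 = 1.1317
D = 1 − ½ × 1.1317 = 1 − 0.56585 = 0.43415
D = 0.43415 < 0.7 → No.

No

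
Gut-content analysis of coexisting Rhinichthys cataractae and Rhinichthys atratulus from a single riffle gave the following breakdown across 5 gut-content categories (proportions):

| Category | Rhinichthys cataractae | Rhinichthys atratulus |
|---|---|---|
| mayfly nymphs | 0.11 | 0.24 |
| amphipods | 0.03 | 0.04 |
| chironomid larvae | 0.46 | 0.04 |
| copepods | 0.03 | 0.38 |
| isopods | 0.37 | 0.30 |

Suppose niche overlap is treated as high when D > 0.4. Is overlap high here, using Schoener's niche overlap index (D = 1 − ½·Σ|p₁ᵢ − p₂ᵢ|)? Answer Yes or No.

Σ|p₁ᵢ − p₂ᵢ| = 0.13 + 0.01 + 0.42 + 0.35 + 0.07 = 0.98
D = 1 − ½ × 0.98 = 1 − 0.490 = 0.5100
D = 0.5100 > 0.4 → Yes.

Yes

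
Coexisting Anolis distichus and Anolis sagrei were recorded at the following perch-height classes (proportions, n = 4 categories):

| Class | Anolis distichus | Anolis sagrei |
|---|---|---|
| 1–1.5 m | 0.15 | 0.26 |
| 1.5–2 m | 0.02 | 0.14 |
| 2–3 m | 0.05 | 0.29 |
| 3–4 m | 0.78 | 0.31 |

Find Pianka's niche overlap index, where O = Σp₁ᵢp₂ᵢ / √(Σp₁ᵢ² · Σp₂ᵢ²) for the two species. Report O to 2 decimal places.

0.72

Σ p₁ᵢp₂ᵢ = 0.0390 + 0.0028 + 0.0145 + 0.2418 = 0.2981
Σp_1ᵢ² = 0.15² + 0.02² + 0.05² + 0.78² = 0.0225 + 0.0004 + 0.0025 + 0.6084 = 0.6338
Σp_2ᵢ² = 0.26² + 0.14² + 0.29² + 0.31² = 0.0676 + 0.0196 + 0.0841 + 0.0961 = 0.2674
O = 0.2981 / √(0.6338 × 0.2674) = 0.2981 / 0.41168 = 0.7241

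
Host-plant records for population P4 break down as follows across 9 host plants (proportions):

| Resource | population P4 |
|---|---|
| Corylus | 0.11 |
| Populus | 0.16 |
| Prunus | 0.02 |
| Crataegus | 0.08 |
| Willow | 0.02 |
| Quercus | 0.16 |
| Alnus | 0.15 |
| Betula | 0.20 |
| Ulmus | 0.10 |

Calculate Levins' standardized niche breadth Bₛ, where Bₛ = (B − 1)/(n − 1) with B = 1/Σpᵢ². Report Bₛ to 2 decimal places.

0.75

Σpᵢ² = 0.11² + 0.16² + 0.02² + 0.08² + 0.02² + 0.16² + 0.15² + 0.20² + 0.10² = 0.0121 + 0.0256 + 0.0004 + 0.0064 + 0.0004 + 0.0256 + 0.0225 + 0.0400 + 0.0100 = 0.1430
B = 1 / 0.1430 = 6.9930
Bₛ = (B − 1)/(n − 1) = (6.9930 − 1)/(9 − 1) = 5.9930/8 = 0.7491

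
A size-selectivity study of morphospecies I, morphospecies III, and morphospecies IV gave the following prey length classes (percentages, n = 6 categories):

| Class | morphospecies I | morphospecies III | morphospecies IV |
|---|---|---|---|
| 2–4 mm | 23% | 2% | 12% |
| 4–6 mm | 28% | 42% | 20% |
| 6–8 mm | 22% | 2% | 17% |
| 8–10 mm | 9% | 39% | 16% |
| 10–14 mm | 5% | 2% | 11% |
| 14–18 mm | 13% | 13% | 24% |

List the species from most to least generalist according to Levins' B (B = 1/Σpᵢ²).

morphospecies IV > morphospecies I > morphospecies III

Convert percentages to proportions (divide by 100).
Σp_Iᵢ² = 0.23² + 0.28² + 0.22² + 0.09² + 0.05² + 0.13² = 0.0529 + 0.0784 + 0.0484 + 0.0081 + 0.0025 + 0.0169 = 0.2072
B_I = 1 / 0.2072 = 4.8263
Σp_IIIᵢ² = 0.02² + 0.42² + 0.02² + 0.39² + 0.02² + 0.13² = 0.0004 + 0.1764 + 0.0004 + 0.1521 + 0.0004 + 0.0169 = 0.3466
B_III = 1 / 0.3466 = 2.8852
Σp_IVᵢ² = 0.12² + 0.20² + 0.17² + 0.16² + 0.11² + 0.24² = 0.0144 + 0.0400 + 0.0289 + 0.0256 + 0.0121 + 0.0576 = 0.1786
B_IV = 1 / 0.1786 = 5.5991
Ranking by B (broadest → narrowest): morphospecies IV (5.60) > morphospecies I (4.83) > morphospecies III (2.89)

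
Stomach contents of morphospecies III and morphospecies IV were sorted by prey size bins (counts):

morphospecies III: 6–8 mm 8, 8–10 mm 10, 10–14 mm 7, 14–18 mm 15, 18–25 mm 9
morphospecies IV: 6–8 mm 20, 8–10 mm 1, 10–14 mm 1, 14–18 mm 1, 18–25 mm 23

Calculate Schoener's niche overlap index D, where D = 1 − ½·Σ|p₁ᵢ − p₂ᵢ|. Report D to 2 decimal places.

Proportions for morphospecies III (n=49): 8/49=0.1633, 10/49=0.2041, 7/49=0.1429, 15/49=0.3061, 9/49=0.1837
Proportions for morphospecies IV (n=46): 20/46=0.4348, 1/46=0.0217, 1/46=0.0217, 1/46=0.0217, 23/46=0.5000
Σ|p₁ᵢ − p₂ᵢ| = 0.2715 + 0.1824 + 0.1212 + 0.2844 + 0.3163 = 1.1758
D = 1 − ½ × 1.1758 = 1 − 0.58790 = 0.41210

0.41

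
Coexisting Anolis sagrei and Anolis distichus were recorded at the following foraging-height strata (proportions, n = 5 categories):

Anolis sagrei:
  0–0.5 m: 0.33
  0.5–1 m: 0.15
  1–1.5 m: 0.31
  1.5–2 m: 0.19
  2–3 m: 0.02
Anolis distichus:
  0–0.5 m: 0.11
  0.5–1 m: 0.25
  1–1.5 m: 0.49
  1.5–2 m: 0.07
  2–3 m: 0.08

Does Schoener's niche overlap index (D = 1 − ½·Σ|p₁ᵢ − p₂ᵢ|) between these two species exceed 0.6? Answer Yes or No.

Σ|p₁ᵢ − p₂ᵢ| = 0.22 + 0.10 + 0.18 + 0.12 + 0.06 = 0.68
D = 1 − ½ × 0.68 = 1 − 0.340 = 0.6600
D = 0.6600 > 0.6 → Yes.

Yes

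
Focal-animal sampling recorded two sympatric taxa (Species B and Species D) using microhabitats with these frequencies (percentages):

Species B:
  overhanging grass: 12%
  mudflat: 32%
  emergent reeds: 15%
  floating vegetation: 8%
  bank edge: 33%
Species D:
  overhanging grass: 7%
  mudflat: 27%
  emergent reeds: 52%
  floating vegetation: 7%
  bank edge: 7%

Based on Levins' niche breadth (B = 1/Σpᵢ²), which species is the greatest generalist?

Convert percentages to proportions (divide by 100).
Σp_Bᵢ² = 0.12² + 0.32² + 0.15² + 0.08² + 0.33² = 0.0144 + 0.1024 + 0.0225 + 0.0064 + 0.1089 = 0.2546
B_B = 1 / 0.2546 = 3.9277
Σp_Dᵢ² = 0.07² + 0.27² + 0.52² + 0.07² + 0.07² = 0.0049 + 0.0729 + 0.2704 + 0.0049 + 0.0049 = 0.3580
B_D = 1 / 0.3580 = 2.7933
Highest B → broadest niche (most generalist): Species B (B = 3.93).

Species B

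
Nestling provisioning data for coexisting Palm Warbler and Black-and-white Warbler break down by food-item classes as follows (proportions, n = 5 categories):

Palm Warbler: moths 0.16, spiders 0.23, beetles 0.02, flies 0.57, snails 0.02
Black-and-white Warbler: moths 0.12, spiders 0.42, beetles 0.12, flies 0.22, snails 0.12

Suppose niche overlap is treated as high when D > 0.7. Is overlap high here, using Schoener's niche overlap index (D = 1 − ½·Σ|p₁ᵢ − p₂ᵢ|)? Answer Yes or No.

Σ|p₁ᵢ − p₂ᵢ| = 0.04 + 0.19 + 0.10 + 0.35 + 0.10 = 0.78
D = 1 − ½ × 0.78 = 1 − 0.390 = 0.6100
D = 0.6100 < 0.7 → No.

No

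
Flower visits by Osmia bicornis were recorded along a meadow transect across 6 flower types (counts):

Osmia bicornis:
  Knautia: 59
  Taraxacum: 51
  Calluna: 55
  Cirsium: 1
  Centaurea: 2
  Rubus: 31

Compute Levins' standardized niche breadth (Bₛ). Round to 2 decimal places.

Proportions for Osmia bicornis (n=199): 59/199=0.2965, 51/199=0.2563, 55/199=0.2764, 1/199=0.0050, 2/199=0.0101, 31/199=0.1558
Σpᵢ² = 0.2965² + 0.2563² + 0.2764² + 0.0050² + 0.0101² + 0.1558² = 0.087912 + 0.065690 + 0.076397 + 0.000025 + 0.000102 + 0.024274 = 0.254400
B = 1 / 0.254400 = 3.9308
Bₛ = (B − 1)/(n − 1) = (3.9308 − 1)/(6 − 1) = 2.9308/5 = 0.5862

0.59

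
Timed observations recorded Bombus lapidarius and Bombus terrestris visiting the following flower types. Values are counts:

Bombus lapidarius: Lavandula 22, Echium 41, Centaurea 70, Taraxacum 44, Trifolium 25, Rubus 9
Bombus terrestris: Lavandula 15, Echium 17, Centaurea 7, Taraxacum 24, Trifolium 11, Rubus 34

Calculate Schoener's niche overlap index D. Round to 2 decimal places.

Proportions for Bombus lapidarius (n=211): 22/211=0.1043, 41/211=0.1943, 70/211=0.3318, 44/211=0.2085, 25/211=0.1185, 9/211=0.0427
Proportions for Bombus terrestris (n=108): 15/108=0.1389, 17/108=0.1574, 7/108=0.0648, 24/108=0.2222, 11/108=0.1019, 34/108=0.3148
Σ|p₁ᵢ − p₂ᵢ| = 0.0346 + 0.0369 + 0.2670 + 0.0137 + 0.0166 + 0.2721 = 0.6409
D = 1 − ½ × 0.6409 = 1 − 0.32045 = 0.67955

0.68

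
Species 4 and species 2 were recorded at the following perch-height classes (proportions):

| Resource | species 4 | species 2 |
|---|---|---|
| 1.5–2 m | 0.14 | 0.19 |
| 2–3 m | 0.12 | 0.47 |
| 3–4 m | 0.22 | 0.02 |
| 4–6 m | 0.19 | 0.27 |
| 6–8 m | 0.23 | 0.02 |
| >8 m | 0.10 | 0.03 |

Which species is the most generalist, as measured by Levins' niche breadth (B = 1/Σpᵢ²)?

species 4

Σp_4ᵢ² = 0.14² + 0.12² + 0.22² + 0.19² + 0.23² + 0.10² = 0.0196 + 0.0144 + 0.0484 + 0.0361 + 0.0529 + 0.0100 = 0.1814
B_4 = 1 / 0.1814 = 5.5127
Σp_2ᵢ² = 0.19² + 0.47² + 0.02² + 0.27² + 0.02² + 0.03² = 0.0361 + 0.2209 + 0.0004 + 0.0729 + 0.0004 + 0.0009 = 0.3316
B_2 = 1 / 0.3316 = 3.0157
Highest B → broadest niche (most generalist): species 4 (B = 5.51).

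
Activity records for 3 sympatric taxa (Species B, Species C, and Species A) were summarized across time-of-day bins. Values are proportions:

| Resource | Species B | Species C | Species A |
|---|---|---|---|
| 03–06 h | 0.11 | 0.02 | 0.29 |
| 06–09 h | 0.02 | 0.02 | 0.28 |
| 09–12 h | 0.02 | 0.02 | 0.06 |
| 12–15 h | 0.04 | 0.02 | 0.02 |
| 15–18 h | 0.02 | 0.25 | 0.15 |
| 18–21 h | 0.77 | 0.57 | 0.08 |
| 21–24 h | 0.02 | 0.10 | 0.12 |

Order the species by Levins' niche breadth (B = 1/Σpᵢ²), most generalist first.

Species A > Species C > Species B

Σp_Bᵢ² = 0.11² + 0.02² + 0.02² + 0.04² + 0.02² + 0.77² + 0.02² = 0.0121 + 0.0004 + 0.0004 + 0.0016 + 0.0004 + 0.5929 + 0.0004 = 0.6082
B_B = 1 / 0.6082 = 1.6442
Σp_Cᵢ² = 0.02² + 0.02² + 0.02² + 0.02² + 0.25² + 0.57² + 0.10² = 0.0004 + 0.0004 + 0.0004 + 0.0004 + 0.0625 + 0.3249 + 0.0100 = 0.3990
B_C = 1 / 0.3990 = 2.5063
Σp_Aᵢ² = 0.29² + 0.28² + 0.06² + 0.02² + 0.15² + 0.08² + 0.12² = 0.0841 + 0.0784 + 0.0036 + 0.0004 + 0.0225 + 0.0064 + 0.0144 = 0.2098
B_A = 1 / 0.2098 = 4.7664
Ranking by B (broadest → narrowest): Species A (4.77) > Species C (2.51) > Species B (1.64)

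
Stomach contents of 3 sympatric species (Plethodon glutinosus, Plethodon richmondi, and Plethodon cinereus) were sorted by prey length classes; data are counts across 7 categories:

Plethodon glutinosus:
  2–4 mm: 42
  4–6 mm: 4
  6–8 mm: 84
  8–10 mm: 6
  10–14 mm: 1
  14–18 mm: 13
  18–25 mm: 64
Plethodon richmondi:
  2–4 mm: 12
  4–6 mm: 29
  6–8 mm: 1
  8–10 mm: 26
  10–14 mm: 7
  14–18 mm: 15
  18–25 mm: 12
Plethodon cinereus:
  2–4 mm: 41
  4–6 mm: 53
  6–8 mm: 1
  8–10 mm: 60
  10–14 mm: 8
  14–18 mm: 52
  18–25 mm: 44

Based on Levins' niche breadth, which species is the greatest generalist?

Plethodon cinereus

Proportions for Plethodon glutinosus (n=214): 42/214=0.1963, 4/214=0.0187, 84/214=0.3925, 6/214=0.0280, 1/214=0.0047, 13/214=0.0607, 64/214=0.2991
Proportions for Plethodon richmondi (n=102): 12/102=0.1176, 29/102=0.2843, 1/102=0.0098, 26/102=0.2549, 7/102=0.0686, 15/102=0.1471, 12/102=0.1176
Proportions for Plethodon cinereus (n=259): 41/259=0.1583, 53/259=0.2046, 1/259=0.0039, 60/259=0.2317, 8/259=0.0309, 52/259=0.2008, 44/259=0.1699
Σp_glutᵢ² = 0.1963² + 0.0187² + 0.3925² + 0.0280² + 0.0047² + 0.0607² + 0.2991² = 0.038534 + 0.000350 + 0.154056 + 0.000784 + 0.000022 + 0.003684 + 0.089461 = 0.286891
B_glut = 1 / 0.286891 = 3.4856
Σp_richᵢ² = 0.1176² + 0.2843² + 0.0098² + 0.2549² + 0.0686² + 0.1471² + 0.1176² = 0.013830 + 0.080826 + 0.000096 + 0.064974 + 0.004706 + 0.021638 + 0.013830 = 0.199900
B_rich = 1 / 0.199900 = 5.0025
Σp_cineᵢ² = 0.1583² + 0.2046² + 0.0039² + 0.2317² + 0.0309² + 0.2008² + 0.1699² = 0.025059 + 0.041861 + 0.000015 + 0.053685 + 0.000955 + 0.040321 + 0.028866 = 0.190762
B_cine = 1 / 0.190762 = 5.2421
Highest B → broadest niche (most generalist): Plethodon cinereus (B = 5.24).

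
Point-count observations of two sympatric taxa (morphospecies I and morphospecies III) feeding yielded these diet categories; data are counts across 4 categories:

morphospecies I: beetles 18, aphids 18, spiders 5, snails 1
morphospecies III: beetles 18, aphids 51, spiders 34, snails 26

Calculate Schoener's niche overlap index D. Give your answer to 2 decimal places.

0.68

Proportions for morphospecies I (n=42): 18/42=0.4286, 18/42=0.4286, 5/42=0.1190, 1/42=0.0238
Proportions for morphospecies III (n=129): 18/129=0.1395, 51/129=0.3953, 34/129=0.2636, 26/129=0.2016
Σ|p₁ᵢ − p₂ᵢ| = 0.2891 + 0.0333 + 0.1446 + 0.1778 = 0.6448
D = 1 − ½ × 0.6448 = 1 − 0.32240 = 0.67760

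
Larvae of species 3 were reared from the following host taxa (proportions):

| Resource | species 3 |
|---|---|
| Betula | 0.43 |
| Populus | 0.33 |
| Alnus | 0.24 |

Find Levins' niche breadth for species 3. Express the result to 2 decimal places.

Σpᵢ² = 0.43² + 0.33² + 0.24² = 0.1849 + 0.1089 + 0.0576 = 0.3514
B = 1 / 0.3514 = 2.8458

2.85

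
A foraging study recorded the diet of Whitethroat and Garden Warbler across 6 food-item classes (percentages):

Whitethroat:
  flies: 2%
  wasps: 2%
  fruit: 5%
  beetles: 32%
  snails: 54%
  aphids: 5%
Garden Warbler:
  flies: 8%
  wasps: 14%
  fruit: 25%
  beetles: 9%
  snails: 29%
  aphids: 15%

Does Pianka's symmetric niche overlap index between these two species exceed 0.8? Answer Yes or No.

Convert percentages to proportions (divide by 100).
Σ p₁ᵢp₂ᵢ = 0.0016 + 0.0028 + 0.0125 + 0.0288 + 0.1566 + 0.0075 = 0.2098
Σp_1ᵢ² = 0.02² + 0.02² + 0.05² + 0.32² + 0.54² + 0.05² = 0.0004 + 0.0004 + 0.0025 + 0.1024 + 0.2916 + 0.0025 = 0.3998
Σp_2ᵢ² = 0.08² + 0.14² + 0.25² + 0.09² + 0.29² + 0.15² = 0.0064 + 0.0196 + 0.0625 + 0.0081 + 0.0841 + 0.0225 = 0.2032
O = 0.2098 / √(0.3998 × 0.2032) = 0.2098 / 0.28503 = 0.7361
O = 0.7361 < 0.8 → No.

No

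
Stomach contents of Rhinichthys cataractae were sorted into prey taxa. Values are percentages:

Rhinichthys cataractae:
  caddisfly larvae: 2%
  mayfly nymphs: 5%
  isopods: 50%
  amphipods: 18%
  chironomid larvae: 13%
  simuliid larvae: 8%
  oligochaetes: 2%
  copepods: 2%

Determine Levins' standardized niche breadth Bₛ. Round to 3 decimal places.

0.319

Convert percentages to proportions (divide by 100).
Σpᵢ² = 0.02² + 0.05² + 0.50² + 0.18² + 0.13² + 0.08² + 0.02² + 0.02² = 0.0004 + 0.0025 + 0.2500 + 0.0324 + 0.0169 + 0.0064 + 0.0004 + 0.0004 = 0.3094
B = 1 / 0.3094 = 3.23206
Bₛ = (B − 1)/(n − 1) = (3.23206 − 1)/(8 − 1) = 2.23206/7 = 0.31887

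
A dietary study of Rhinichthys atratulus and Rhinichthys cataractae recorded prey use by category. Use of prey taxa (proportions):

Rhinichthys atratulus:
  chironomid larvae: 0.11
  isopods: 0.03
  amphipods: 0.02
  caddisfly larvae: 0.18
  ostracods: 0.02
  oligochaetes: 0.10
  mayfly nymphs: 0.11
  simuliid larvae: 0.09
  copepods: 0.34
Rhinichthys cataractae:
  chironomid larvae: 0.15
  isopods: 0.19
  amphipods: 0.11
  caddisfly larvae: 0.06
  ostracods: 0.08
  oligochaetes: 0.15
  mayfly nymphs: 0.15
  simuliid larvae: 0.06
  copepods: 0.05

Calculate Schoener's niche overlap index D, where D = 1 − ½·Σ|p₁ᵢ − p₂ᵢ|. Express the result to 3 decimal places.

Σ|p₁ᵢ − p₂ᵢ| = 0.04 + 0.16 + 0.09 + 0.12 + 0.06 + 0.05 + 0.04 + 0.03 + 0.29 = 0.88
D = 1 − ½ × 0.88 = 1 − 0.440 = 0.56000

0.560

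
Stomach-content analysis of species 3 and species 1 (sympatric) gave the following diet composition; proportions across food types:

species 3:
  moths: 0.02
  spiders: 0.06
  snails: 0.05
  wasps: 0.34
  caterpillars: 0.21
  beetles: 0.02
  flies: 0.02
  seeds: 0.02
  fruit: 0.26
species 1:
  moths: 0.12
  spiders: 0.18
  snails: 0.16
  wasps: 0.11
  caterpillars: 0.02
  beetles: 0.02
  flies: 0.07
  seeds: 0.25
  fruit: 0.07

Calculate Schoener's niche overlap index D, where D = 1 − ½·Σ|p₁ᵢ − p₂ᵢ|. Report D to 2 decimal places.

0.39

Σ|p₁ᵢ − p₂ᵢ| = 0.10 + 0.12 + 0.11 + 0.23 + 0.19 + 0.00 + 0.05 + 0.23 + 0.19 = 1.22
D = 1 − ½ × 1.22 = 1 − 0.610 = 0.3900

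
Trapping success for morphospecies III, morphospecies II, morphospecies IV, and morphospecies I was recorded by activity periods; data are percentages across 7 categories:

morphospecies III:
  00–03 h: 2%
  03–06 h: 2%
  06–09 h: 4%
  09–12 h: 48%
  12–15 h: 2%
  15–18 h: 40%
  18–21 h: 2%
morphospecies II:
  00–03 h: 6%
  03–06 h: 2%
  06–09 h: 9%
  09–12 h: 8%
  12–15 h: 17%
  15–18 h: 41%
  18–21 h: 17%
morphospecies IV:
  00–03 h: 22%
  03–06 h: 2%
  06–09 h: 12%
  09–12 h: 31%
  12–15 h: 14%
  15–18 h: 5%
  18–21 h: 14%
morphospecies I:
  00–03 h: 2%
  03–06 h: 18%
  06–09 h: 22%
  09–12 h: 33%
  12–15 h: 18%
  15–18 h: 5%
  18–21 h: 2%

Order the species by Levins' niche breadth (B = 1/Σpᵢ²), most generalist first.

Convert percentages to proportions (divide by 100).
Σp_IIIᵢ² = 0.02² + 0.02² + 0.04² + 0.48² + 0.02² + 0.40² + 0.02² = 0.0004 + 0.0004 + 0.0016 + 0.2304 + 0.0004 + 0.1600 + 0.0004 = 0.3936
B_III = 1 / 0.3936 = 2.5407
Σp_IIᵢ² = 0.06² + 0.02² + 0.09² + 0.08² + 0.17² + 0.41² + 0.17² = 0.0036 + 0.0004 + 0.0081 + 0.0064 + 0.0289 + 0.1681 + 0.0289 = 0.2444
B_II = 1 / 0.2444 = 4.0917
Σp_IVᵢ² = 0.22² + 0.02² + 0.12² + 0.31² + 0.14² + 0.05² + 0.14² = 0.0484 + 0.0004 + 0.0144 + 0.0961 + 0.0196 + 0.0025 + 0.0196 = 0.2010
B_IV = 1 / 0.2010 = 4.9751
Σp_Iᵢ² = 0.02² + 0.18² + 0.22² + 0.33² + 0.18² + 0.05² + 0.02² = 0.0004 + 0.0324 + 0.0484 + 0.1089 + 0.0324 + 0.0025 + 0.0004 = 0.2254
B_I = 1 / 0.2254 = 4.4366
Ranking by B (broadest → narrowest): morphospecies IV (4.98) > morphospecies I (4.44) > morphospecies II (4.09) > morphospecies III (2.54)

morphospecies IV > morphospecies I > morphospecies II > morphospecies III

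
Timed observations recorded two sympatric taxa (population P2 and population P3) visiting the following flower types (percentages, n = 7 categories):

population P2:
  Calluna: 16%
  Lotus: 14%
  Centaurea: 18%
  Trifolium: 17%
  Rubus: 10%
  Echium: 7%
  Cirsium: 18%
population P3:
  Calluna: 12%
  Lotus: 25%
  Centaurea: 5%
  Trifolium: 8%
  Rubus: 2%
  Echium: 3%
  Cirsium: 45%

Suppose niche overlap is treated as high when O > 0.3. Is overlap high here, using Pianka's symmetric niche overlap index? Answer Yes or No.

Convert percentages to proportions (divide by 100).
Σ p₁ᵢp₂ᵢ = 0.0192 + 0.0350 + 0.0090 + 0.0136 + 0.0020 + 0.0021 + 0.0810 = 0.1619
Σp_1ᵢ² = 0.16² + 0.14² + 0.18² + 0.17² + 0.10² + 0.07² + 0.18² = 0.0256 + 0.0196 + 0.0324 + 0.0289 + 0.0100 + 0.0049 + 0.0324 = 0.1538
Σp_2ᵢ² = 0.12² + 0.25² + 0.05² + 0.08² + 0.02² + 0.03² + 0.45² = 0.0144 + 0.0625 + 0.0025 + 0.0064 + 0.0004 + 0.0009 + 0.2025 = 0.2896
O = 0.1619 / √(0.1538 × 0.2896) = 0.1619 / 0.21105 = 0.7671
O = 0.7671 > 0.3 → Yes.

Yes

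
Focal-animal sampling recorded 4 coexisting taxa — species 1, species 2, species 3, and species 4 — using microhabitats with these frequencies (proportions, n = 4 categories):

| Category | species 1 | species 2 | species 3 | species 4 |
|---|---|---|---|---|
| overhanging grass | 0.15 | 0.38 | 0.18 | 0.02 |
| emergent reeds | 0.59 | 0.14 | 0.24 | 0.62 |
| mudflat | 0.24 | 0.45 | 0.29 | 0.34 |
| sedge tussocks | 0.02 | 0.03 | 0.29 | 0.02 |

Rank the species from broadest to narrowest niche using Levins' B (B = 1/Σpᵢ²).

species 3 > species 2 > species 1 > species 4

Σp_1ᵢ² = 0.15² + 0.59² + 0.24² + 0.02² = 0.0225 + 0.3481 + 0.0576 + 0.0004 = 0.4286
B_1 = 1 / 0.4286 = 2.3332
Σp_2ᵢ² = 0.38² + 0.14² + 0.45² + 0.03² = 0.1444 + 0.0196 + 0.2025 + 0.0009 = 0.3674
B_2 = 1 / 0.3674 = 2.7218
Σp_3ᵢ² = 0.18² + 0.24² + 0.29² + 0.29² = 0.0324 + 0.0576 + 0.0841 + 0.0841 = 0.2582
B_3 = 1 / 0.2582 = 3.8730
Σp_4ᵢ² = 0.02² + 0.62² + 0.34² + 0.02² = 0.0004 + 0.3844 + 0.1156 + 0.0004 = 0.5008
B_4 = 1 / 0.5008 = 1.9968
Ranking by B (broadest → narrowest): species 3 (3.87) > species 2 (2.72) > species 1 (2.33) > species 4 (2.00)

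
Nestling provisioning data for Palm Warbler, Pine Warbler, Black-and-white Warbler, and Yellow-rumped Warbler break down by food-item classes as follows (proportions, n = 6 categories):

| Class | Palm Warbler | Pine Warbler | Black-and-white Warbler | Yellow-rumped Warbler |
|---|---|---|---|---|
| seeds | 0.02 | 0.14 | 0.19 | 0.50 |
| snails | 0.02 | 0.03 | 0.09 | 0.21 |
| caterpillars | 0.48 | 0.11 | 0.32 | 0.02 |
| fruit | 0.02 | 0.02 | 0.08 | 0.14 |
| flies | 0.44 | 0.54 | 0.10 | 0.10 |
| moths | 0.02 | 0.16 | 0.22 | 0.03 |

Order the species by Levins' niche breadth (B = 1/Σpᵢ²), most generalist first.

Black-and-white Warbler > Yellow-rumped Warbler > Pine Warbler > Palm Warbler

Σp_Palmᵢ² = 0.02² + 0.02² + 0.48² + 0.02² + 0.44² + 0.02² = 0.0004 + 0.0004 + 0.2304 + 0.0004 + 0.1936 + 0.0004 = 0.4256
B_Palm = 1 / 0.4256 = 2.3496
Σp_Pineᵢ² = 0.14² + 0.03² + 0.11² + 0.02² + 0.54² + 0.16² = 0.0196 + 0.0009 + 0.0121 + 0.0004 + 0.2916 + 0.0256 = 0.3502
B_Pine = 1 / 0.3502 = 2.8555
Σp_Blacᵢ² = 0.19² + 0.09² + 0.32² + 0.08² + 0.10² + 0.22² = 0.0361 + 0.0081 + 0.1024 + 0.0064 + 0.0100 + 0.0484 = 0.2114
B_Blac = 1 / 0.2114 = 4.7304
Σp_Yellᵢ² = 0.50² + 0.21² + 0.02² + 0.14² + 0.10² + 0.03² = 0.2500 + 0.0441 + 0.0004 + 0.0196 + 0.0100 + 0.0009 = 0.3250
B_Yell = 1 / 0.3250 = 3.0769
Ranking by B (broadest → narrowest): Black-and-white Warbler (4.73) > Yellow-rumped Warbler (3.08) > Pine Warbler (2.86) > Palm Warbler (2.35)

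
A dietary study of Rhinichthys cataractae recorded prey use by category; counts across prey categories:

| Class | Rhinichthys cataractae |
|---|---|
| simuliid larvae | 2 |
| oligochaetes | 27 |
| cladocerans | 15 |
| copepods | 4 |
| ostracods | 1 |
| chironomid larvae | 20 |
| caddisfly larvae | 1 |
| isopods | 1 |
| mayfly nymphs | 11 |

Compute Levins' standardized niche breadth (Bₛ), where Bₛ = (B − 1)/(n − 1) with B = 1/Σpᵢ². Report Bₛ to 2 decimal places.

Proportions for Rhinichthys cataractae (n=82): 2/82=0.0244, 27/82=0.3293, 15/82=0.1829, 4/82=0.0488, 1/82=0.0122, 20/82=0.2439, 1/82=0.0122, 1/82=0.0122, 11/82=0.1341
Σpᵢ² = 0.0244² + 0.3293² + 0.1829² + 0.0488² + 0.0122² + 0.2439² + 0.0122² + 0.0122² + 0.1341² = 0.000595 + 0.108438 + 0.033452 + 0.002381 + 0.000149 + 0.059487 + 0.000149 + 0.000149 + 0.017983 = 0.222783
B = 1 / 0.222783 = 4.4887
Bₛ = (B − 1)/(n − 1) = (4.4887 − 1)/(9 − 1) = 3.4887/8 = 0.4361

0.44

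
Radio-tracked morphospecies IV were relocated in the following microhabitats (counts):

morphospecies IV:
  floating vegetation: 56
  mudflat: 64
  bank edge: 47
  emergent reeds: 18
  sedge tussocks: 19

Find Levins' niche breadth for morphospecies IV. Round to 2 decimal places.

Proportions for morphospecies IV (n=204): 56/204=0.2745, 64/204=0.3137, 47/204=0.2304, 18/204=0.0882, 19/204=0.0931
Σpᵢ² = 0.2745² + 0.3137² + 0.2304² + 0.0882² + 0.0931² = 0.075350 + 0.098408 + 0.053084 + 0.007779 + 0.008668 = 0.243289
B = 1 / 0.243289 = 4.1103

4.11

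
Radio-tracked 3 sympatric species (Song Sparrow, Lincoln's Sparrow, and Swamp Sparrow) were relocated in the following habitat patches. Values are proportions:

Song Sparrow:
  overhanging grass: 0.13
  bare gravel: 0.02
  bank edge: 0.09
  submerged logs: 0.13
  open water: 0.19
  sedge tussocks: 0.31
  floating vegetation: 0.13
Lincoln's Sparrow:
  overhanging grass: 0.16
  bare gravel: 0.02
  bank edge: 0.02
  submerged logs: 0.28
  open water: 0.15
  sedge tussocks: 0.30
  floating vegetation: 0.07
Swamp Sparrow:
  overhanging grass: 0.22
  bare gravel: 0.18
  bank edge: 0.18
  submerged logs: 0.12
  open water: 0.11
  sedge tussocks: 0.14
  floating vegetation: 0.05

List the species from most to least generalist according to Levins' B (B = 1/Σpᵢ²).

Swamp Sparrow > Song Sparrow > Lincoln's Sparrow

Σp_Songᵢ² = 0.13² + 0.02² + 0.09² + 0.13² + 0.19² + 0.31² + 0.13² = 0.0169 + 0.0004 + 0.0081 + 0.0169 + 0.0361 + 0.0961 + 0.0169 = 0.1914
B_Song = 1 / 0.1914 = 5.2247
Σp_Lincᵢ² = 0.16² + 0.02² + 0.02² + 0.28² + 0.15² + 0.30² + 0.07² = 0.0256 + 0.0004 + 0.0004 + 0.0784 + 0.0225 + 0.0900 + 0.0049 = 0.2222
B_Linc = 1 / 0.2222 = 4.5005
Σp_Swamᵢ² = 0.22² + 0.18² + 0.18² + 0.12² + 0.11² + 0.14² + 0.05² = 0.0484 + 0.0324 + 0.0324 + 0.0144 + 0.0121 + 0.0196 + 0.0025 = 0.1618
B_Swam = 1 / 0.1618 = 6.1805
Ranking by B (broadest → narrowest): Swamp Sparrow (6.18) > Song Sparrow (5.22) > Lincoln's Sparrow (4.50)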